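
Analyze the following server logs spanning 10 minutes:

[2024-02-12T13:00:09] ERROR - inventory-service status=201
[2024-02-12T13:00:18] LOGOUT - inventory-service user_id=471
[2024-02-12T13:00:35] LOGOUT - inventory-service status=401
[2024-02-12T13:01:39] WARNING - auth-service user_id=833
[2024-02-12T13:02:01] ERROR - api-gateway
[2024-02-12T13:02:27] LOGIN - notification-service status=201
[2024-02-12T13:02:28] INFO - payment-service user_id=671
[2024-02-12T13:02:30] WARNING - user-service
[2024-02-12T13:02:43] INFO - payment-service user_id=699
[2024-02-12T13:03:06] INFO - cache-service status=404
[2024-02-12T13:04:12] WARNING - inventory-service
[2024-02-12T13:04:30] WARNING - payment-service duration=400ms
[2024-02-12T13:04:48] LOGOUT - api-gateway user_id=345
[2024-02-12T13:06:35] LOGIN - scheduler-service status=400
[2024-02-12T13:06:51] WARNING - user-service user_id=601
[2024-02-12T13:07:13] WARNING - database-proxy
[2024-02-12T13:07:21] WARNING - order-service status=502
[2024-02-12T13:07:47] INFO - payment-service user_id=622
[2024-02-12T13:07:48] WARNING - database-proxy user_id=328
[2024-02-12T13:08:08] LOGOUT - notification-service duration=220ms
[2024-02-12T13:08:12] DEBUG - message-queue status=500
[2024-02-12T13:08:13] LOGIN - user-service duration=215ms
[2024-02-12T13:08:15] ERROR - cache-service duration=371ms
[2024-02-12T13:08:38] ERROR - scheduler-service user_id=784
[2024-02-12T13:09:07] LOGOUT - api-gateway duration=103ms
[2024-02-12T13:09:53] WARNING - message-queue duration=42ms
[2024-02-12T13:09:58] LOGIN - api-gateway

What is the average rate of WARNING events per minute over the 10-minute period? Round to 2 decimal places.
0.9

To calculate the rate:

1. Count total WARNING events: 9
2. Total time period: 10 minutes
3. Rate = 9 / 10 = 0.9 events per minute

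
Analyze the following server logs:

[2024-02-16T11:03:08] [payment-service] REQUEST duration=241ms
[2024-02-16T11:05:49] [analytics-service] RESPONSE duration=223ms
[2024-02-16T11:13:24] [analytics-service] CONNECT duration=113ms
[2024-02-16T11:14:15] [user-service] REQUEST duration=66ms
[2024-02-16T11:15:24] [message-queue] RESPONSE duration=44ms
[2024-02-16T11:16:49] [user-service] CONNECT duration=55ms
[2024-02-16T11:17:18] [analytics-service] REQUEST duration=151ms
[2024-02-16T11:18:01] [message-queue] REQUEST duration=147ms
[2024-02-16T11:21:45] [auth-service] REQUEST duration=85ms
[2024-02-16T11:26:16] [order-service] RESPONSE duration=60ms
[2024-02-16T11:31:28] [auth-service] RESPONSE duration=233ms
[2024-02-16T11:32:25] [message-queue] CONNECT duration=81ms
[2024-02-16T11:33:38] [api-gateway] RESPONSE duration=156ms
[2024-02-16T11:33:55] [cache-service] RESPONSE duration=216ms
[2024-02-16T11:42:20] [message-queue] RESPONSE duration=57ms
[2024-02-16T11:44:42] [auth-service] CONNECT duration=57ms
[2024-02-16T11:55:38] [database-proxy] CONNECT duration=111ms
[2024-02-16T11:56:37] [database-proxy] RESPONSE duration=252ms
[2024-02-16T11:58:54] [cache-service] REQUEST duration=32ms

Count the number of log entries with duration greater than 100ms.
10

To count timeouts:

1. Threshold: 100ms
2. Extract duration from each log entry
3. Count entries where duration > 100
4. Timeout count: 10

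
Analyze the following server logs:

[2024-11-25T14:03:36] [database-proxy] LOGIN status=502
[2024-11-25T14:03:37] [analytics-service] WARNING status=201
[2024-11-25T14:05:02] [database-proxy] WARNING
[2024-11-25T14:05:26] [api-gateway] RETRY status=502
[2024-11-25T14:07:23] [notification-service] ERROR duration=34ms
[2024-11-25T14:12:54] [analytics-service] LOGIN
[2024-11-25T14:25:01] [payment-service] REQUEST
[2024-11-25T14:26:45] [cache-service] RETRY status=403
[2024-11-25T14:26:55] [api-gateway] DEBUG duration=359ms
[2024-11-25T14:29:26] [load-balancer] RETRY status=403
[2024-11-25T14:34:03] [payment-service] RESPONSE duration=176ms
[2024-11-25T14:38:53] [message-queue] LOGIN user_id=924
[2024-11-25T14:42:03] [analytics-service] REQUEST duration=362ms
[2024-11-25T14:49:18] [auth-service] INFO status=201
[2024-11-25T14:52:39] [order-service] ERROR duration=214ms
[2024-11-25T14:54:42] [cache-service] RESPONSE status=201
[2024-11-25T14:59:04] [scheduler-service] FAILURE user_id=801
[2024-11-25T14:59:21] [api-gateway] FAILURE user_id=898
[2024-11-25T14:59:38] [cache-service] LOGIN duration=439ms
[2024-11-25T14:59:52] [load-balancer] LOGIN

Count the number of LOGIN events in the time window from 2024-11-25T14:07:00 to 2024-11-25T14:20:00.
1

To count events in the time window:

1. Window boundaries: 2024-11-25T14:07:00 to 2024-11-25T14:20:00
2. Filter for LOGIN events within this window
3. Count matching events: 1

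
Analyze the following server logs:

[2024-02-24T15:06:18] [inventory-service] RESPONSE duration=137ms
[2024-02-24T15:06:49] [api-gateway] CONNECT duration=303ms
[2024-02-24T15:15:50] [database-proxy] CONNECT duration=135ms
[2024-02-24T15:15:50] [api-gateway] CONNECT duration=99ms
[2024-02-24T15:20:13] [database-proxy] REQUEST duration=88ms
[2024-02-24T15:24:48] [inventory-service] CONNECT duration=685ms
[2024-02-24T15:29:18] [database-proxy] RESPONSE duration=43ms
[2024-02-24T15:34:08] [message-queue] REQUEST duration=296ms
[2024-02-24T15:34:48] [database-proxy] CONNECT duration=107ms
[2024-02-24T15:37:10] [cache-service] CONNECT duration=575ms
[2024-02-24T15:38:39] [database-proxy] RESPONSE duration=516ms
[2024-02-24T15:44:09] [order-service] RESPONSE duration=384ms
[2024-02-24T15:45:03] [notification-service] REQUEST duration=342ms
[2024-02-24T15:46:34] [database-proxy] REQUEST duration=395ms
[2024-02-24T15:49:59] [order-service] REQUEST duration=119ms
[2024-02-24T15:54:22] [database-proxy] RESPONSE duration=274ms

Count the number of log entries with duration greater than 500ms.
3

To count timeouts:

1. Threshold: 500ms
2. Extract duration from each log entry
3. Count entries where duration > 500
4. Timeout count: 3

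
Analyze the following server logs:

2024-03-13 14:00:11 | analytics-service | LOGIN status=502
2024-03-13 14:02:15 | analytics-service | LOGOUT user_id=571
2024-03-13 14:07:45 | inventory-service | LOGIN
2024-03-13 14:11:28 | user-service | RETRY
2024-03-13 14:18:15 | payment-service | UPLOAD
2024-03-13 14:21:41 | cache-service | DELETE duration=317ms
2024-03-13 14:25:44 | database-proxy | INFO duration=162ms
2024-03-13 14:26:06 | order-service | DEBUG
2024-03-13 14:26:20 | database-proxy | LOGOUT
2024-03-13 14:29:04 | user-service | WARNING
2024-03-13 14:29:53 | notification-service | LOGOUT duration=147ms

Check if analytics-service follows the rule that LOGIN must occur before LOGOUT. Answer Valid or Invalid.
Valid

To validate ordering:

1. Required order: LOGIN → LOGOUT
2. Rule: LOGIN must occur before LOGOUT
3. Check actual order of events for analytics-service
4. Result: Valid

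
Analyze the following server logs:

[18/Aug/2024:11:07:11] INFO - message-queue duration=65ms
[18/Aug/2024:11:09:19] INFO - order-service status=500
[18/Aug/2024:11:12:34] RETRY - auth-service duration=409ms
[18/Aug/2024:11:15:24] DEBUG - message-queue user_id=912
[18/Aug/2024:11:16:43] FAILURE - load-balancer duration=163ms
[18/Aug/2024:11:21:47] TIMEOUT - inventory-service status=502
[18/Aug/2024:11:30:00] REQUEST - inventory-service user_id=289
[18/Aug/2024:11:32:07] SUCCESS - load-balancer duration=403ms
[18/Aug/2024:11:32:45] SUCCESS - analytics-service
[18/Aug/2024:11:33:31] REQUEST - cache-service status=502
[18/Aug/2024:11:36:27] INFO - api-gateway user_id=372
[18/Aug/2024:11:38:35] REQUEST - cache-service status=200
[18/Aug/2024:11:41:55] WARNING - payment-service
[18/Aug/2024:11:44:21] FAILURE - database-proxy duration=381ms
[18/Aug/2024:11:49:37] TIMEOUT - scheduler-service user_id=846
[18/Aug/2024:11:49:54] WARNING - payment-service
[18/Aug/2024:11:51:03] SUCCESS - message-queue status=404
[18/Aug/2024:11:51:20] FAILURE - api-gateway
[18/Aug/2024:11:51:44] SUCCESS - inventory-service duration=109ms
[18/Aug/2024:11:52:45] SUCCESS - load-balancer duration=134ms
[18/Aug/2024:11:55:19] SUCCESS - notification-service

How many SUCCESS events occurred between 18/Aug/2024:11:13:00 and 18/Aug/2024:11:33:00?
2

To count events in the time window:

1. Window boundaries: 18/Aug/2024:11:13:00 to 18/Aug/2024:11:33:00
2. Filter for SUCCESS events within this window
3. Count matching events: 2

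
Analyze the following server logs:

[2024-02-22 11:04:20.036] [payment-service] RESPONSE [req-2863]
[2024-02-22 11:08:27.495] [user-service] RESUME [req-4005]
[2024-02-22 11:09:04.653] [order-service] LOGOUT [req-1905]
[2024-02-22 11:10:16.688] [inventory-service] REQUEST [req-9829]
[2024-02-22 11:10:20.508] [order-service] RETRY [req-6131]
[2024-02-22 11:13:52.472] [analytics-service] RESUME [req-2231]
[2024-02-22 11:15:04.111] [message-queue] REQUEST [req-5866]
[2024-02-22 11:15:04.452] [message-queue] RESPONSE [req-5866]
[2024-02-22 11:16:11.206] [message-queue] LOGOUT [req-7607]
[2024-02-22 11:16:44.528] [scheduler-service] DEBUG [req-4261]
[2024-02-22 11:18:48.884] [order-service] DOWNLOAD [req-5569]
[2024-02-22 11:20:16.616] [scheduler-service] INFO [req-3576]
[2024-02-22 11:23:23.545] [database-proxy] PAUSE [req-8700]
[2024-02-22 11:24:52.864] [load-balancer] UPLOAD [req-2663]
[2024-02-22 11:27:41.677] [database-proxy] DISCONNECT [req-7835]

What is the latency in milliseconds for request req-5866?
341

To calculate latency:

1. Find REQUEST with id req-5866: 2024-02-22 11:15:04.111
2. Find RESPONSE with id req-5866: 2024-02-22 11:15:04.452
3. Latency: 2024-02-22 11:15:04.452 - 2024-02-22 11:15:04.111 = 341ms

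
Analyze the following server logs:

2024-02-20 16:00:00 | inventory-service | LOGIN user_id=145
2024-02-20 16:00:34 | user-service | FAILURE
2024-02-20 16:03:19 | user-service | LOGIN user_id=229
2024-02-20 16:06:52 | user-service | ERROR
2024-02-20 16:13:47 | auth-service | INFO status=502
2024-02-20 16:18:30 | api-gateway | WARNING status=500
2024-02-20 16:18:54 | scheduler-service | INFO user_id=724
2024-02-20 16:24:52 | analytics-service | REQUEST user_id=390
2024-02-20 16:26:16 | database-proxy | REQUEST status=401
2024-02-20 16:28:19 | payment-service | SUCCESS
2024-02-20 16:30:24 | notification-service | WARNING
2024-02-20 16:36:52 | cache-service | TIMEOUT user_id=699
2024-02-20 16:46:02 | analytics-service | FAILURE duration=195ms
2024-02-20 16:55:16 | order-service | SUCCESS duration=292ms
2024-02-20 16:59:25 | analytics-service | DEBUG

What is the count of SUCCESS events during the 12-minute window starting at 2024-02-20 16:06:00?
0

To count events in the time window:

1. Window boundaries: 2024-02-20 16:06:00 to 2024-02-20 16:18:00
2. Filter for SUCCESS events within this window
3. Count matching events: 0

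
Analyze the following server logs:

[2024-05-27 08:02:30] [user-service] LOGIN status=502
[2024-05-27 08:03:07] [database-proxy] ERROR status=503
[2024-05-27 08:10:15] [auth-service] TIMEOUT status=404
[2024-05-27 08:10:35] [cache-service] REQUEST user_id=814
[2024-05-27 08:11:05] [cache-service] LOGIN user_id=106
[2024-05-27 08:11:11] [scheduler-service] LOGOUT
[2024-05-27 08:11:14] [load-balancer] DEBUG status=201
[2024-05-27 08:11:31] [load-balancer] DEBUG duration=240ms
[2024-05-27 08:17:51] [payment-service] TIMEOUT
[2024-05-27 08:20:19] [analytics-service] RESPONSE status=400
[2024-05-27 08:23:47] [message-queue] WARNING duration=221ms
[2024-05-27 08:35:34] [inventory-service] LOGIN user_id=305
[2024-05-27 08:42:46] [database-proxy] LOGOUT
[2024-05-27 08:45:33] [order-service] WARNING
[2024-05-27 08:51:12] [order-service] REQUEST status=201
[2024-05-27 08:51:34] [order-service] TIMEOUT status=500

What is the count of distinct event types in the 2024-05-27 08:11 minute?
3

To count unique event types:

1. Filter events in the minute starting at 2024-05-27 08:11
2. Extract event types from matching entries
3. Count unique types: 3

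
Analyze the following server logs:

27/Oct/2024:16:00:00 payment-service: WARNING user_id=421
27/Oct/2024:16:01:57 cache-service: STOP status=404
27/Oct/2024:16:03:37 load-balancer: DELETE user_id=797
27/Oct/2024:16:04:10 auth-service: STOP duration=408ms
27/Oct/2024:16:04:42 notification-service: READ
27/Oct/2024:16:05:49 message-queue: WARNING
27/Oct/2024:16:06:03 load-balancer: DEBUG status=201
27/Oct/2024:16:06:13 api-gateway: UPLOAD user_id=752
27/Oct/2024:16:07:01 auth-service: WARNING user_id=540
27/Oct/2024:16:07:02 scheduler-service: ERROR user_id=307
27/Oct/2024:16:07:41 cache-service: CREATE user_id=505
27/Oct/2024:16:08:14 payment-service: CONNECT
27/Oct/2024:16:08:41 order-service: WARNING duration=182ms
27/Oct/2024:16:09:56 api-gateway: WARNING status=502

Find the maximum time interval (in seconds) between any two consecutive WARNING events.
349

To find the longest gap:

1. Extract all WARNING events in chronological order
2. Calculate time differences between consecutive events
3. Find the maximum difference
4. Longest gap: 349 seconds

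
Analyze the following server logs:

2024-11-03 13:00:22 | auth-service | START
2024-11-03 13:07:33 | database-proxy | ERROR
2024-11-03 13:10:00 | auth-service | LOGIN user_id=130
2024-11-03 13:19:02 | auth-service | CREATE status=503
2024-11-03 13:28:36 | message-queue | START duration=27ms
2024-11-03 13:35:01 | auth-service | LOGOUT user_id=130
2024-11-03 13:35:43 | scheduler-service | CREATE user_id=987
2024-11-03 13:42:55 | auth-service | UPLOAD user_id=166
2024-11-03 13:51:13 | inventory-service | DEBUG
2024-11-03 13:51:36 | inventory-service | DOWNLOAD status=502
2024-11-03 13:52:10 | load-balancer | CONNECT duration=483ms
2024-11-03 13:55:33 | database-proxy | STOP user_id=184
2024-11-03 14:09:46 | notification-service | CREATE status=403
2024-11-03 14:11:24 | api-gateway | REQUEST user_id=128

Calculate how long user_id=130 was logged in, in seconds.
1501

To calculate session duration:

1. Find LOGIN event for user_id=130: 2024-11-03 13:10:00
2. Find LOGOUT event for user_id=130: 2024-11-03 13:35:01
3. Session duration: 2024-11-03 13:35:01 - 2024-11-03 13:10:00 = 1501 seconds (25 minutes)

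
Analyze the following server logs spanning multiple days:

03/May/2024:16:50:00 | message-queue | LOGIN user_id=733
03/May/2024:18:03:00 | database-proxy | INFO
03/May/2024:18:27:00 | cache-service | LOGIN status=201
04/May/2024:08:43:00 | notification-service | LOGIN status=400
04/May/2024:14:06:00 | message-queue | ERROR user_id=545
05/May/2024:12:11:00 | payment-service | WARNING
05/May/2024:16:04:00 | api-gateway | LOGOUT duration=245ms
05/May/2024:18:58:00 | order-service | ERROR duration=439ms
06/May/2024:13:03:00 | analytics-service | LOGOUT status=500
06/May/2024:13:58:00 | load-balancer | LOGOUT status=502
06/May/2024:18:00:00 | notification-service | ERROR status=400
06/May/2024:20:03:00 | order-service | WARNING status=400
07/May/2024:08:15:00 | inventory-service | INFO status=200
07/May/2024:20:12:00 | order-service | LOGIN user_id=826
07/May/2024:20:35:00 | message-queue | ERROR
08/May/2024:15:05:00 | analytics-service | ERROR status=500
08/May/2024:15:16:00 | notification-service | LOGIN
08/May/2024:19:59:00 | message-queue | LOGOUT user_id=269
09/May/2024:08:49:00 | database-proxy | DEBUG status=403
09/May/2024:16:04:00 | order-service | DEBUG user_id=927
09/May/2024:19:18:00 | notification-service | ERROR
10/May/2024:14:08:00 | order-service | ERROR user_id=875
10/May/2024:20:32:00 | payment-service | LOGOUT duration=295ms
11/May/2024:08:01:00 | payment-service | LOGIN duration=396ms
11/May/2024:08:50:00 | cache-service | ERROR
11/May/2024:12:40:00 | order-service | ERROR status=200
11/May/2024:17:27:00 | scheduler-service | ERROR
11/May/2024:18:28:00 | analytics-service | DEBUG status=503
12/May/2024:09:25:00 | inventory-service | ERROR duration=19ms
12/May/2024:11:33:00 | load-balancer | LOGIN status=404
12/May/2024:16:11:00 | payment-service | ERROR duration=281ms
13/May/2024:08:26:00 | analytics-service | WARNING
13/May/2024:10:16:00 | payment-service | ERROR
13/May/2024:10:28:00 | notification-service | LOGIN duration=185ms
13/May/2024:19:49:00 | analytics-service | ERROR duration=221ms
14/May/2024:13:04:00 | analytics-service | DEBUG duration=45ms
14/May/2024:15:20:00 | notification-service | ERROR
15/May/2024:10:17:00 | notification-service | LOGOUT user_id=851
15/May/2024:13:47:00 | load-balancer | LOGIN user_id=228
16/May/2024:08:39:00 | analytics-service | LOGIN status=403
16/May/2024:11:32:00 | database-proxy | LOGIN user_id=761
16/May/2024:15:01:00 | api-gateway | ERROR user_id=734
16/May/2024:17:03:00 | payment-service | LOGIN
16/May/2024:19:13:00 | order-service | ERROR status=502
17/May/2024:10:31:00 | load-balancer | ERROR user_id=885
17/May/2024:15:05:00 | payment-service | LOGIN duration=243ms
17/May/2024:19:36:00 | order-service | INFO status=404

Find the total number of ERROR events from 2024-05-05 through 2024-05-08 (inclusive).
4

To filter by date range:

1. Date range: 2024-05-05 through 2024-05-08, both dates inclusive
2. Filter for ERROR events whose date falls in this range
3. Count matching events: 4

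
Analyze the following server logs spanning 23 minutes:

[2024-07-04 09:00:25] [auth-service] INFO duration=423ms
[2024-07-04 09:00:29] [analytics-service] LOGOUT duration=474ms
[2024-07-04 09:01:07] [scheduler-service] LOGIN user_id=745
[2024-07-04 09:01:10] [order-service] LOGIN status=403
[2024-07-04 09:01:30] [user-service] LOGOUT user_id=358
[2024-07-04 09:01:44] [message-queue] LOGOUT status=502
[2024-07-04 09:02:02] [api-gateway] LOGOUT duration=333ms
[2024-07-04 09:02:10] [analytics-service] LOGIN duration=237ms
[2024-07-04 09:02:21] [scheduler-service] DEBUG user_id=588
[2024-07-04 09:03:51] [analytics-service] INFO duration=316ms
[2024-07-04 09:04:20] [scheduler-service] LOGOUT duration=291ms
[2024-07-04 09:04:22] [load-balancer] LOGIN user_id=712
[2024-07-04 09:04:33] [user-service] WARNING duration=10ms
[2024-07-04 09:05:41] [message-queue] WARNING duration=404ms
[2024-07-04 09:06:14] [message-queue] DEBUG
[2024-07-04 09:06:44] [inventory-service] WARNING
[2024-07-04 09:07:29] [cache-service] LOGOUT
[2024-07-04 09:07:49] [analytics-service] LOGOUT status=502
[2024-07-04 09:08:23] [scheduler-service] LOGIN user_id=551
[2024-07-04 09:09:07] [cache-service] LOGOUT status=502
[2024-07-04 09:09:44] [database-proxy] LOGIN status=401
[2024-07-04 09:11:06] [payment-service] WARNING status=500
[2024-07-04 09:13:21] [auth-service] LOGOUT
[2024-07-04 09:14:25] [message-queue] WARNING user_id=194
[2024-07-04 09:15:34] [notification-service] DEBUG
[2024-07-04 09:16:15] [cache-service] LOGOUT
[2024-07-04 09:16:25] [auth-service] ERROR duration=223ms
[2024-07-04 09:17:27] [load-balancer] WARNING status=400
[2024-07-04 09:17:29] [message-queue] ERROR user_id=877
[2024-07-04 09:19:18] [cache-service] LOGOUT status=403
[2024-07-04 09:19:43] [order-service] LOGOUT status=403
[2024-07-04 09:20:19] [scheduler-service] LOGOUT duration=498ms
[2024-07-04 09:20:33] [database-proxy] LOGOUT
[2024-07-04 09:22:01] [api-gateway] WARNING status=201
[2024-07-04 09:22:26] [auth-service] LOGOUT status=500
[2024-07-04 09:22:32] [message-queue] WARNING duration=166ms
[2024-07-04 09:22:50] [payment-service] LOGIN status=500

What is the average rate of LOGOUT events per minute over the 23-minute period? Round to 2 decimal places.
0.65

To calculate the rate:

1. Count total LOGOUT events: 15
2. Total time period: 23 minutes
3. Rate = 15 / 23 = 0.65 events per minute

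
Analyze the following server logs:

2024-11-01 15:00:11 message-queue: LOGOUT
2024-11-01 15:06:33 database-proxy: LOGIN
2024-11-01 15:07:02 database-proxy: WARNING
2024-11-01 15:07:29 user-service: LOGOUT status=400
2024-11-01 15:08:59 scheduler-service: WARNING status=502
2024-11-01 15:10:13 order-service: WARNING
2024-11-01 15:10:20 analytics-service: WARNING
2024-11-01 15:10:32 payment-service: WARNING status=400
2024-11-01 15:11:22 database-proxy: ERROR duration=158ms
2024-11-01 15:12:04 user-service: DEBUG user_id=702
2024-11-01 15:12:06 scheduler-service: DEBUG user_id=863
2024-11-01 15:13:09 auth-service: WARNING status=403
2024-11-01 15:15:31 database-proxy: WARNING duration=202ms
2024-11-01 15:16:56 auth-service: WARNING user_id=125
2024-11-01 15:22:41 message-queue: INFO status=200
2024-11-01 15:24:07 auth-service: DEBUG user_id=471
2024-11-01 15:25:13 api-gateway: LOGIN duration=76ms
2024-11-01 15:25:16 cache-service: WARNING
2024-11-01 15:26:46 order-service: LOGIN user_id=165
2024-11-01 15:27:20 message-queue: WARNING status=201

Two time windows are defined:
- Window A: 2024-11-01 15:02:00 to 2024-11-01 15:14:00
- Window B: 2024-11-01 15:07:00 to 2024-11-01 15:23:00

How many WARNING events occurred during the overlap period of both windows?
6

To find overlap events:

1. Window A: 2024-11-01 15:02:00 to 2024-11-01 15:14:00
2. Window B: 2024-11-01 15:07:00 to 2024-11-01 15:23:00
3. Overlap period: 2024-11-01 15:07:00 to 2024-11-01 15:14:00
4. Count WARNING events in overlap: 6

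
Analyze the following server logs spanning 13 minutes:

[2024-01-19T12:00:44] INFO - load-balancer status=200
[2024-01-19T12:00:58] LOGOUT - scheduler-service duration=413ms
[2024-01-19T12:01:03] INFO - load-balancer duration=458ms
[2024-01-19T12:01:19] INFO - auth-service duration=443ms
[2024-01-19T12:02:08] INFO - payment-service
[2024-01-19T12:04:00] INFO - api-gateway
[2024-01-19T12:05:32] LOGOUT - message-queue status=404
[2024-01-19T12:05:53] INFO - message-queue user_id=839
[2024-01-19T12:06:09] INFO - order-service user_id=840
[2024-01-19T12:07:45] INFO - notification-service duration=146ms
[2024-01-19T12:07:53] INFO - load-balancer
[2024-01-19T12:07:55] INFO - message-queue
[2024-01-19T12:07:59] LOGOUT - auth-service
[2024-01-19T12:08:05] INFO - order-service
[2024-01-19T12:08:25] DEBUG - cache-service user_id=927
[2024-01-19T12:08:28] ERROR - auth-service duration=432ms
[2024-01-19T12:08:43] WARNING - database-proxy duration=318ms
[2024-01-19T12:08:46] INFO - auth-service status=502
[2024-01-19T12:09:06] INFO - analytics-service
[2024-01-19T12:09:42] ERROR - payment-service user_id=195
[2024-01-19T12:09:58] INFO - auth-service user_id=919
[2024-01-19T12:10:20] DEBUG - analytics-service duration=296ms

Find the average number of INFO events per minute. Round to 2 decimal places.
1.08

To calculate the rate:

1. Count total INFO events: 14
2. Total time period: 13 minutes
3. Rate = 14 / 13 = 1.08 events per minute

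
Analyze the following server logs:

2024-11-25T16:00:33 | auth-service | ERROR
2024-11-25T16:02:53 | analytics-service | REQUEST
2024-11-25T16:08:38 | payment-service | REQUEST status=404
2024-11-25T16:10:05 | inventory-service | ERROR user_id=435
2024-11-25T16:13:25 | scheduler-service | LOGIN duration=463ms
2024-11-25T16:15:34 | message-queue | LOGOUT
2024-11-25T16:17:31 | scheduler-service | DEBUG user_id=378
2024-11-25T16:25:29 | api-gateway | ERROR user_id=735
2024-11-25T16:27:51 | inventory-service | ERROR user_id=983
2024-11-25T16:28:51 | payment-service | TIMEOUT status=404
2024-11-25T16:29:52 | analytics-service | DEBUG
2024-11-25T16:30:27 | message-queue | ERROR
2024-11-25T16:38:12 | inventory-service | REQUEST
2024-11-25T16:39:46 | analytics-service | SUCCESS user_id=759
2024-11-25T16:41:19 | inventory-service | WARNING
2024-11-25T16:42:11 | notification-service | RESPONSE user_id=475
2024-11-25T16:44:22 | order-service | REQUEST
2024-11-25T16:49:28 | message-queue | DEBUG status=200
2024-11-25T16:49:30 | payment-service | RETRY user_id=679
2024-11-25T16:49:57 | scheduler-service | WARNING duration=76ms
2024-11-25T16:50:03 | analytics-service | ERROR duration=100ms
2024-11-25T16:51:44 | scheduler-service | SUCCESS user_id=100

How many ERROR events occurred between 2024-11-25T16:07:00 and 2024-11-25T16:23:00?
1

To count events in the time window:

1. Window boundaries: 2024-11-25T16:07:00 to 2024-11-25T16:23:00
2. Filter for ERROR events within this window
3. Count matching events: 1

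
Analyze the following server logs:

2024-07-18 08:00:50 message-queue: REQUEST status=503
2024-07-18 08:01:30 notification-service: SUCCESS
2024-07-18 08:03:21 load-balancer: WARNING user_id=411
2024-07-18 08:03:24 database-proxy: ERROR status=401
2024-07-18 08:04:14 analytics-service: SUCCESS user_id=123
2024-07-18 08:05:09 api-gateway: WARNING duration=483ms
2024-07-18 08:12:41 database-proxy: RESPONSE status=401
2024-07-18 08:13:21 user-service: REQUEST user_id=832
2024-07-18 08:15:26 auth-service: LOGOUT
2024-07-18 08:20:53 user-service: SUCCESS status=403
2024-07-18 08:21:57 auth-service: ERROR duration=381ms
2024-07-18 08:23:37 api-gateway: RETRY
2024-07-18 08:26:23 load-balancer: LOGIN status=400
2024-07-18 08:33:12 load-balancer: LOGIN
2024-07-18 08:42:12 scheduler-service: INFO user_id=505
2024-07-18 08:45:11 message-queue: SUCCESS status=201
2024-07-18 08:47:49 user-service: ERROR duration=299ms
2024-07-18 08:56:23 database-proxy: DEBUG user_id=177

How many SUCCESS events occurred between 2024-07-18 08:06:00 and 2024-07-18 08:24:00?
1

To count events in the time window:

1. Window boundaries: 2024-07-18 08:06:00 to 2024-07-18 08:24:00
2. Filter for SUCCESS events within this window
3. Count matching events: 1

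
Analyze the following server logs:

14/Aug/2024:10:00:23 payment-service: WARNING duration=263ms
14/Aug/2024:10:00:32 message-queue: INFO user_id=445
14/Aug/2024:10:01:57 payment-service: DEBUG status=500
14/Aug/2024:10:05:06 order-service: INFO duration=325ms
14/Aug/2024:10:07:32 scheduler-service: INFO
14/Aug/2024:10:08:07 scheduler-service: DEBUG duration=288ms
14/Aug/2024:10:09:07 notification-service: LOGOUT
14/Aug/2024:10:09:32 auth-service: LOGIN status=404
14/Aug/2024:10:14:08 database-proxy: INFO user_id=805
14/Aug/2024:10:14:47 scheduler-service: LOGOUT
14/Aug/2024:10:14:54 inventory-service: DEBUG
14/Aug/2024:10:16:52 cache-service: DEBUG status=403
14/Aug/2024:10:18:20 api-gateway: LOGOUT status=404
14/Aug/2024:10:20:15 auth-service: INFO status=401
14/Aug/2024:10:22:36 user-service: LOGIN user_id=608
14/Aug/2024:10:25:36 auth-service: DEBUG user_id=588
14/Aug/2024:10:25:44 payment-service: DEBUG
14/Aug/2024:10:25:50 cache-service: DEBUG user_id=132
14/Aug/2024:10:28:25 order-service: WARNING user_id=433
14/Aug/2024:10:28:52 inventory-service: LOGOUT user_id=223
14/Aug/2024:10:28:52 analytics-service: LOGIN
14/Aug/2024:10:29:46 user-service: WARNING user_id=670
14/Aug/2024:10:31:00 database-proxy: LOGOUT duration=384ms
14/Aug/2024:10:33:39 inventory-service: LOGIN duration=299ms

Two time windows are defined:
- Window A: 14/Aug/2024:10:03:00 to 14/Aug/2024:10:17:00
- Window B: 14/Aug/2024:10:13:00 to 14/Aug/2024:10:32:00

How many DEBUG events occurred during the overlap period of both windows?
2

To find overlap events:

1. Window A: 14/Aug/2024:10:03:00 to 14/Aug/2024:10:17:00
2. Window B: 14/Aug/2024:10:13:00 to 14/Aug/2024:10:32:00
3. Overlap period: 14/Aug/2024:10:13:00 to 14/Aug/2024:10:17:00
4. Count DEBUG events in overlap: 2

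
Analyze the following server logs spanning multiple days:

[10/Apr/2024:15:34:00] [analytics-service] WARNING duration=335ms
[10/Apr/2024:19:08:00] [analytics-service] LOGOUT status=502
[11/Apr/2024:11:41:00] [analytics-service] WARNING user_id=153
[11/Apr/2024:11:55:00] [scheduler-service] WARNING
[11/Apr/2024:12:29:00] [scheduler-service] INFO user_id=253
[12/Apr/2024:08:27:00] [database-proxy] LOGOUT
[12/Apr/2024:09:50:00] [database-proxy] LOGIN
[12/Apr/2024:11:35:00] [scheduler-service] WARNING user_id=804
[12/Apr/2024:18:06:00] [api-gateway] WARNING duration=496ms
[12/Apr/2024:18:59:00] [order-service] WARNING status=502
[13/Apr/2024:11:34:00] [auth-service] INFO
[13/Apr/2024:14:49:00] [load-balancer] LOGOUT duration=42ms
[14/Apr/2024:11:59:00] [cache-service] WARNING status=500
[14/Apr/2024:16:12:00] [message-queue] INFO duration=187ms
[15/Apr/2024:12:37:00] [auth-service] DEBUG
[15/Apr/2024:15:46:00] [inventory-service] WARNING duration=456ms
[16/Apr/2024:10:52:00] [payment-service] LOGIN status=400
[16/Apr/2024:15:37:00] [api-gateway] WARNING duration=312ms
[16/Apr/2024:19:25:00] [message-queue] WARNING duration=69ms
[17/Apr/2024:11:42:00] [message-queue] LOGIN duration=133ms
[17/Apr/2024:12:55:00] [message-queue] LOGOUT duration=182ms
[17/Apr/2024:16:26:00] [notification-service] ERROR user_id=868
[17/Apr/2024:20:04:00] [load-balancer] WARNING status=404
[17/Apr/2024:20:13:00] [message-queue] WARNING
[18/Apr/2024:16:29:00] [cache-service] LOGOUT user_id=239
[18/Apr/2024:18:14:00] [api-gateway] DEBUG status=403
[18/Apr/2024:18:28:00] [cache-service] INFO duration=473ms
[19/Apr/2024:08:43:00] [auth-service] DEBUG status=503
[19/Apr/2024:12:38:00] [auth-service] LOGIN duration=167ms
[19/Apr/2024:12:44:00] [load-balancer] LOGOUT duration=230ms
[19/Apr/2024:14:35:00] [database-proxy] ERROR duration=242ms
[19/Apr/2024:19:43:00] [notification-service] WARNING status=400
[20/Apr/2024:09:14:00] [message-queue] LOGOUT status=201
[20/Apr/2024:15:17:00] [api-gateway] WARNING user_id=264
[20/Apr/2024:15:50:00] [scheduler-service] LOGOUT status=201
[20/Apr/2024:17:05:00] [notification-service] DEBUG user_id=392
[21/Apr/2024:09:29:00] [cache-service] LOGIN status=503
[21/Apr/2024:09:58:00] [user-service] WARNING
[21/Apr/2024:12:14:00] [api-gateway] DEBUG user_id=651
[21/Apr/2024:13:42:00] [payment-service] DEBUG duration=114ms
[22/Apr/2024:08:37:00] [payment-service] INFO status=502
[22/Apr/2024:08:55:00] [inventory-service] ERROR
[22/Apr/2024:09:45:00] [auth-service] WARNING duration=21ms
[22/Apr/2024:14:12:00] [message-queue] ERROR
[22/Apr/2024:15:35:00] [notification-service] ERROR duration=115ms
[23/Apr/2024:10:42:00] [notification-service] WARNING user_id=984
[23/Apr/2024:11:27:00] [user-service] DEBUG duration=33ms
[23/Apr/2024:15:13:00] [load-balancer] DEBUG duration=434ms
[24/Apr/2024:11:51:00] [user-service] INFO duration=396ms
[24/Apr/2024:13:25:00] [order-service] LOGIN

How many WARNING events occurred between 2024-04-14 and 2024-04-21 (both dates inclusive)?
9

To filter by date range:

1. Date range: 2024-04-14 through 2024-04-21, both dates inclusive
2. Filter for WARNING events whose date falls in this range
3. Count matching events: 9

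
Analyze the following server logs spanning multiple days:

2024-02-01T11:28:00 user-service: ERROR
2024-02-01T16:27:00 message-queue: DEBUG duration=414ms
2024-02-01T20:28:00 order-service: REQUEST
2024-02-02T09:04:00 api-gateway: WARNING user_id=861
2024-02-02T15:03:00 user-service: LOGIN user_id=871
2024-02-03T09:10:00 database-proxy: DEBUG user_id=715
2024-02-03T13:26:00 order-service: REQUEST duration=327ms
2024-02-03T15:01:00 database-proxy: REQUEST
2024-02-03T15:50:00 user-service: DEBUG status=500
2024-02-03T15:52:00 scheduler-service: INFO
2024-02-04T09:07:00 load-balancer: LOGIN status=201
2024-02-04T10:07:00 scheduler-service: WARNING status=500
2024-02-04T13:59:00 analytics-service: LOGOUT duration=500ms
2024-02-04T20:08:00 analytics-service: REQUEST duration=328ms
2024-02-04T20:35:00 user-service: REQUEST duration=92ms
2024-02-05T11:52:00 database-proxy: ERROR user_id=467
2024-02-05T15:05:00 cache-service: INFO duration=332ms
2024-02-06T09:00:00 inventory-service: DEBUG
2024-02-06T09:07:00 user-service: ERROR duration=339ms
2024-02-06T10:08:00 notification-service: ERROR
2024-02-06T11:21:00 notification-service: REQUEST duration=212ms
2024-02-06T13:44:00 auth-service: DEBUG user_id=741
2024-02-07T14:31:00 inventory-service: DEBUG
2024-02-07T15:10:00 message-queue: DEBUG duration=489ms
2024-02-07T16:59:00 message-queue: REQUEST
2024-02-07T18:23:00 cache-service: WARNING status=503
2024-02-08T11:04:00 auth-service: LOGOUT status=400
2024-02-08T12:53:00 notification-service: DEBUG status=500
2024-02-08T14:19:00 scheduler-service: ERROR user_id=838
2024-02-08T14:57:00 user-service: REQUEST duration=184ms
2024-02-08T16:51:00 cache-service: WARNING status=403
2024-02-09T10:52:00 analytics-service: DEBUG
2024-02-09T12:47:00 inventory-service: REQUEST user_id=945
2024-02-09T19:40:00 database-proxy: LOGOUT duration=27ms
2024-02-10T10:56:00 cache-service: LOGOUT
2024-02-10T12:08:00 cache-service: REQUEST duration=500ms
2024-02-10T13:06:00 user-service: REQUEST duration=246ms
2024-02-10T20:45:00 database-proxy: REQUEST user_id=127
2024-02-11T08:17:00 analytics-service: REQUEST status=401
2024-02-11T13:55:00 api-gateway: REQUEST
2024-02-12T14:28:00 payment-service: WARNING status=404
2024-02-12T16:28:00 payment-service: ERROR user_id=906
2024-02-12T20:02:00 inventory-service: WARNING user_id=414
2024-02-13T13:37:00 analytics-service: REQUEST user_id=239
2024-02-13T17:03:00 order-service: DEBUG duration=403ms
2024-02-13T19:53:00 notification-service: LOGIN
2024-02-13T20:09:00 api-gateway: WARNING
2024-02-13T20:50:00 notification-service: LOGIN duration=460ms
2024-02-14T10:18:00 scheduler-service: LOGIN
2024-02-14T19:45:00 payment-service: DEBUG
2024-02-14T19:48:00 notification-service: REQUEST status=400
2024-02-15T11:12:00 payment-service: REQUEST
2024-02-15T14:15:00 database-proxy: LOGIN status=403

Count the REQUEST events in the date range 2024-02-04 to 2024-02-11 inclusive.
11

To filter by date range:

1. Date range: 2024-02-04 through 2024-02-11, both dates inclusive
2. Filter for REQUEST events whose date falls in this range
3. Count matching events: 11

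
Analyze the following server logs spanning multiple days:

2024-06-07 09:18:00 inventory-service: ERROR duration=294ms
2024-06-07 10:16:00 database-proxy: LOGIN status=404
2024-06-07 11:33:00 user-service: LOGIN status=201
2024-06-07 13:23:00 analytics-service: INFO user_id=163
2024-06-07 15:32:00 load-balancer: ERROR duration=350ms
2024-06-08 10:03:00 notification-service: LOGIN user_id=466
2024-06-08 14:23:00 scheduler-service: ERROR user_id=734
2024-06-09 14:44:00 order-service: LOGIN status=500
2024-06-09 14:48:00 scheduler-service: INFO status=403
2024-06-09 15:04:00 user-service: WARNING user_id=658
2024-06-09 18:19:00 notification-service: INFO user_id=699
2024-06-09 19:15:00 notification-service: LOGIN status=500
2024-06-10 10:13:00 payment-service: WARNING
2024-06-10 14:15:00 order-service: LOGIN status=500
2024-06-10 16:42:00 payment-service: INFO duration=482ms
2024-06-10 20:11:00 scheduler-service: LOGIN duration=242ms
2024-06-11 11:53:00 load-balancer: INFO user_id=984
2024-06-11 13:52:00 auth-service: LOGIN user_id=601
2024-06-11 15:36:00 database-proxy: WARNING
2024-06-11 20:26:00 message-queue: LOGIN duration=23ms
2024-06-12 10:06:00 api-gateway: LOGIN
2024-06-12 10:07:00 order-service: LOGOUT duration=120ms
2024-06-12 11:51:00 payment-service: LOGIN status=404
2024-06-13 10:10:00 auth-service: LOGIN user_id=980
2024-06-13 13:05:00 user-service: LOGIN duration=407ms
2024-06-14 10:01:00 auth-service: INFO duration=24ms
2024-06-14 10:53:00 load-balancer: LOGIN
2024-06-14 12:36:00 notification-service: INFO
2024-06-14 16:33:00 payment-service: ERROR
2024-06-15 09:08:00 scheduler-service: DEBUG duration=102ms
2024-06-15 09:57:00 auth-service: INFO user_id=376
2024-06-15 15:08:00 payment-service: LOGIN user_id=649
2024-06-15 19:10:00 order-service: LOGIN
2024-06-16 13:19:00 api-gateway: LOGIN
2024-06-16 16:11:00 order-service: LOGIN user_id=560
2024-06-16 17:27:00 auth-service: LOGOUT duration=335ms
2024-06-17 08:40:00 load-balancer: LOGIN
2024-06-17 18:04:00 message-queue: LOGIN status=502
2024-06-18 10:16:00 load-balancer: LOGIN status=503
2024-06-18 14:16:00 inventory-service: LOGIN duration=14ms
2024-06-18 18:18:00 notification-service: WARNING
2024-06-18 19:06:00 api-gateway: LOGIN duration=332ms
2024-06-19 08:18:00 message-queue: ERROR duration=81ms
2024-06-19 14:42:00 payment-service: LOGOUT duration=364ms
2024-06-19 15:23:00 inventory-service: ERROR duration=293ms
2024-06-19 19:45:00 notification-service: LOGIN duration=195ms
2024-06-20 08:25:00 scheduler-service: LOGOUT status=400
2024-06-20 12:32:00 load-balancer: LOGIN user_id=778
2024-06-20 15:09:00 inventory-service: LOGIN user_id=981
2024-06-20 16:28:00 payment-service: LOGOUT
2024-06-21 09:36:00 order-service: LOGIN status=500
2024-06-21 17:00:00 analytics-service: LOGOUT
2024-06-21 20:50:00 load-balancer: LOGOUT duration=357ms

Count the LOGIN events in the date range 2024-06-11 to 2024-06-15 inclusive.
9

To filter by date range:

1. Date range: 2024-06-11 through 2024-06-15, both dates inclusive
2. Filter for LOGIN events whose date falls in this range
3. Count matching events: 9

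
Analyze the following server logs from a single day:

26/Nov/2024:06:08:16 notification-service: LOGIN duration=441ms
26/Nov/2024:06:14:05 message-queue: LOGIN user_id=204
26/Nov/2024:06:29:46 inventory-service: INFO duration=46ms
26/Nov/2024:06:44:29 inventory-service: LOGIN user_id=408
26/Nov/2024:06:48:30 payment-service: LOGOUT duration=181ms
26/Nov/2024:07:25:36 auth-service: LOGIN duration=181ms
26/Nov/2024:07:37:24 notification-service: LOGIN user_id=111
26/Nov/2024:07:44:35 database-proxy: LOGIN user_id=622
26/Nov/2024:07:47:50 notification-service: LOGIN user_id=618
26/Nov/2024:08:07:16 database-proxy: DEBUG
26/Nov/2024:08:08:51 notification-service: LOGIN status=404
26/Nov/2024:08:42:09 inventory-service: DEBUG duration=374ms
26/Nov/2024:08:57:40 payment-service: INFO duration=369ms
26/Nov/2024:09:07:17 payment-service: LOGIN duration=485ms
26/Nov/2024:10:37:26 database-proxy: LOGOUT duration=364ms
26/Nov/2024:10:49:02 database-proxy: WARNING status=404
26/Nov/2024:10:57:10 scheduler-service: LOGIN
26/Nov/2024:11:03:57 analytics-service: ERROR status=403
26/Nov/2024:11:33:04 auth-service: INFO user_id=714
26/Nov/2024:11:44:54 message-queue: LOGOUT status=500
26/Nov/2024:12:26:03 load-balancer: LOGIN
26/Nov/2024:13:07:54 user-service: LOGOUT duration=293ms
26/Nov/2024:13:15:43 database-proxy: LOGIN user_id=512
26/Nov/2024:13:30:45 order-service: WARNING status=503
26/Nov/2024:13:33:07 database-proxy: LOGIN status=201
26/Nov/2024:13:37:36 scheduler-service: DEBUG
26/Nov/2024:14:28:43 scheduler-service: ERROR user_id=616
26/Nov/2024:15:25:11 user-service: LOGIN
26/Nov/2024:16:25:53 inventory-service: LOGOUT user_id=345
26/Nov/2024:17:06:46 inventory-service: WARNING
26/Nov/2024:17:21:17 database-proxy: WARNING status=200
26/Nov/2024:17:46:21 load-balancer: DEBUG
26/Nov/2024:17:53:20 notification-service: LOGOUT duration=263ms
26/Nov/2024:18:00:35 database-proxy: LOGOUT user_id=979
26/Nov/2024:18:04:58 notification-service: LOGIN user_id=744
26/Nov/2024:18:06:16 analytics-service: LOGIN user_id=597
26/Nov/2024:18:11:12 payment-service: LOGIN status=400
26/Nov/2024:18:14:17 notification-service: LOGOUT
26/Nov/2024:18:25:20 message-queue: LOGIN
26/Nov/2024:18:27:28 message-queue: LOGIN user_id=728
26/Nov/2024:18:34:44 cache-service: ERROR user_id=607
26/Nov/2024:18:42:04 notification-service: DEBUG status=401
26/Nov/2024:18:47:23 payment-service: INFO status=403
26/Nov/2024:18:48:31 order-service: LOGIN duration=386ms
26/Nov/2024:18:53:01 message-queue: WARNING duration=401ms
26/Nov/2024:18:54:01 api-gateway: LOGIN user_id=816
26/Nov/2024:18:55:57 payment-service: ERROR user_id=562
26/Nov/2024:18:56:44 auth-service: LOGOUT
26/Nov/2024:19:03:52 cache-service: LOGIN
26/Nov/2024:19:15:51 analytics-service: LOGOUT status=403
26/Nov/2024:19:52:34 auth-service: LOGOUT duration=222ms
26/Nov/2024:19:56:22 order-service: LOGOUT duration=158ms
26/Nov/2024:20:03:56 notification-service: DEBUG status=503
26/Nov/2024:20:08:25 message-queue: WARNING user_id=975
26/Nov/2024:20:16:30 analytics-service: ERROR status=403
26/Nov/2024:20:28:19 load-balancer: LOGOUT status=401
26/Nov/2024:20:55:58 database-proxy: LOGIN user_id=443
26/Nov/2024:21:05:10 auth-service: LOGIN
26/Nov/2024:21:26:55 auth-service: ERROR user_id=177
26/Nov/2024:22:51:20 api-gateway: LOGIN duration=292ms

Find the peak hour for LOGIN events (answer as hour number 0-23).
18

To find the peak hour:

1. Group all LOGIN events by hour
2. Count events in each hour
3. Find hour with maximum count
4. Peak hour: 18 (with 7 events)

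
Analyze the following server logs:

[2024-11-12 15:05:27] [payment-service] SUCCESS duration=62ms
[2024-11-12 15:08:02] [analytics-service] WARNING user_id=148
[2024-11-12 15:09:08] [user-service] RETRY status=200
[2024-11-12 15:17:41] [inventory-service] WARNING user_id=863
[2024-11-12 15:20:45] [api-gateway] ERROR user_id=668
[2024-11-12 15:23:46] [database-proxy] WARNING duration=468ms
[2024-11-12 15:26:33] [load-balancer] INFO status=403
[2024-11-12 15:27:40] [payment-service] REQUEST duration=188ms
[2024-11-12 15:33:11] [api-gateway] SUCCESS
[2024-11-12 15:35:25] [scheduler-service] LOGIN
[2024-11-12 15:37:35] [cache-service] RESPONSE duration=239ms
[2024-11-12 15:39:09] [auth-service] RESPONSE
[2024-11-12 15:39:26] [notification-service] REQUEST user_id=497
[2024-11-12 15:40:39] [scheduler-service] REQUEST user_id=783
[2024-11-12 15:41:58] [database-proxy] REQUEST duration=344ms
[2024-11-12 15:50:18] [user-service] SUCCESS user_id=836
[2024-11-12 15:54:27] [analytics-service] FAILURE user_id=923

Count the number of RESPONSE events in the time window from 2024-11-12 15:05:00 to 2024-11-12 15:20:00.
0

To count events in the time window:

1. Window boundaries: 2024-11-12 15:05:00 to 2024-11-12 15:20:00
2. Filter for RESPONSE events within this window
3. Count matching events: 0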